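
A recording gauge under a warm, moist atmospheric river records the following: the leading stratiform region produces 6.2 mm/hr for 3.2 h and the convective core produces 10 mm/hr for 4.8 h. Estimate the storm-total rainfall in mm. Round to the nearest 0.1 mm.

Total = Σ Rᵢ Δtᵢ = 6.2 × 3.2 + 10 × 4.8
      = 19.84 + 48 = 67.8 mm.

total ≈ 67.8 mm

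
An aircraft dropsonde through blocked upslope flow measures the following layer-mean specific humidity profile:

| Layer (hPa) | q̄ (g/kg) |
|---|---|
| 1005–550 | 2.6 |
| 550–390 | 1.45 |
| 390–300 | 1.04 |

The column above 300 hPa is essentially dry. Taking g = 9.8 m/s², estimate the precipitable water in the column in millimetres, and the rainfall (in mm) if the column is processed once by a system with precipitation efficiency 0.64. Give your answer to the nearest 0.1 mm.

Precipitable water is the column-integrated vapour mass per unit area: PW = (1/g) Σ q̄ Δp, with q in kg/kg and Δp in Pa (1 kg/m² of water = 1 mm).
Layer 1005–550 hPa: Δp = 455 hPa = 45500 Pa, q̄ = 0.0026 kg/kg → 0.0026 × 45500 / 9.8 = 12.07 mm
Layer 550–390 hPa: Δp = 160 hPa = 16000 Pa, q̄ = 0.00145 kg/kg → 0.00145 × 16000 / 9.8 = 2.37 mm
Layer 390–300 hPa: Δp = 90 hPa = 9000 Pa, q̄ = 0.00104 kg/kg → 0.00104 × 9000 / 9.8 = 0.96 mm
PW = 12.07 + 2.37 + 0.96 = 15.40 ≈ 15.4 mm.
Rainfall = ε × PW = 0.64 × 15.4 = 9.9 mm.

PW ≈ 15.4 mm; rainfall ≈ 9.9 mm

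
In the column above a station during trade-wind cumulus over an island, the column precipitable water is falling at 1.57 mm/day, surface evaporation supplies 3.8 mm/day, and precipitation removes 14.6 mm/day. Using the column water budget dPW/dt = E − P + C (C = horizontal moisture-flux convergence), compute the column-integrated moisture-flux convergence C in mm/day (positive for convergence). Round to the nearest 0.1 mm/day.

C ≈ 9.2 mm/day

dPW/dt = -1.57 mm/day.
C = dPW/dt − E + P = (-1.57) − 3.8 + 14.6 = 9.2 mm/day.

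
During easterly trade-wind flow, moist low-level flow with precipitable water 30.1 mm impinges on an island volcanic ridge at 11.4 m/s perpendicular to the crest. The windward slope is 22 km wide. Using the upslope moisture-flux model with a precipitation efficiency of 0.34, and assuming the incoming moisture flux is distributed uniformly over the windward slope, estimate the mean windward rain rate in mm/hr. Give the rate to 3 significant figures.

R ≈ 19.1 mm/hr

Incoming column moisture flux per unit ridge length: F = V × PW = 11.4 × 30.1 = 343.14 mm·m/s.
Spread over the 22 km slope with efficiency ε = 0.34: R = ε·F/W = 0.34 × 343.14 / 22000 m = 5.303e-03 mm/s.
R = 5.303e-03 × 3600 = 19.1 mm/hr.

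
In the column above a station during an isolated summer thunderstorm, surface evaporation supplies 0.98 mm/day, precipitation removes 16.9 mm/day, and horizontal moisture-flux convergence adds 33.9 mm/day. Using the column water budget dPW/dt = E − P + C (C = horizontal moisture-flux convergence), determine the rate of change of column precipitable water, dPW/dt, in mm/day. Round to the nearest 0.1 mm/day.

dPW/dt = E − P + C = 0.98 − 16.9 + (33.9) = 18.0 mm/day.

dPW/dt ≈ 18.0 mm/day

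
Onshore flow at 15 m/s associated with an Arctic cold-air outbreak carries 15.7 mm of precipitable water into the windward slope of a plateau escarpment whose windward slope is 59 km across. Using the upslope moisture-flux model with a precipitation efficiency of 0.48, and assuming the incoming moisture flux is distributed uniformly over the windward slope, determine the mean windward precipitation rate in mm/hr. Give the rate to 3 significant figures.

R ≈ 6.90 mm/hr

Incoming column moisture flux per unit ridge length: F = V × PW = 15 × 15.7 = 235.5 mm·m/s.
Spread over the 59 km slope with efficiency ε = 0.48: R = ε·F/W = 0.48 × 235.5 / 59000 m = 1.916e-03 mm/s.
R = 1.916e-03 × 3600 = 6.90 mm/hr.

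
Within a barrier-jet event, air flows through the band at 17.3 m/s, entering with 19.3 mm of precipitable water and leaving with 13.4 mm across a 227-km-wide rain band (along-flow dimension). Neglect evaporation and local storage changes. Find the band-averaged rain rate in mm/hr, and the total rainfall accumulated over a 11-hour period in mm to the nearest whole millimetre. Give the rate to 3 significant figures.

Column moisture flux per unit crosswind length is F = V × PW.
Inflow: F_in = 17.3 × 19.3 = 333.89 mm·m/s
Outflow: F_out = 17.3 × 13.4 = 231.82 mm·m/s
Steady-state rate R = (F_in − F_out)/L = (333.89 − 231.82) / 227000 m = 4.496e-04 mm/s.
R = 4.496e-04 × 3600 = 1.62 mm/hr.
Over 11 h: total = 1.62 × 11 = 17.82 ≈ 18 mm.

R ≈ 1.62 mm/hr; total ≈ 18 mm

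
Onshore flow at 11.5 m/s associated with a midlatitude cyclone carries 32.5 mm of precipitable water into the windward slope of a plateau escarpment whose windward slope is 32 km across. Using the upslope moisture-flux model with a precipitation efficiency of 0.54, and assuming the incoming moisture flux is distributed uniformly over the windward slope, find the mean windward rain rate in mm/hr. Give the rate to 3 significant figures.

Incoming column moisture flux per unit ridge length: F = V × PW = 11.5 × 32.5 = 373.75 mm·m/s.
Spread over the 32 km slope with efficiency ε = 0.54: R = ε·F/W = 0.54 × 373.75 / 32000 m = 6.307e-03 mm/s.
R = 6.307e-03 × 3600 = 22.7 mm/hr.

R ≈ 22.7 mm/hr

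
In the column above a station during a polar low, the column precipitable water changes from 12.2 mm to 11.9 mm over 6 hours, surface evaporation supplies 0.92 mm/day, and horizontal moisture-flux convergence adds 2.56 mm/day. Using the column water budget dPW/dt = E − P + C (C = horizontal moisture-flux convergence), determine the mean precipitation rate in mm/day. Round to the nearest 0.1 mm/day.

dPW/dt = (11.9 − 12.2) mm / (6/24 day) = -1.200 mm/day.
P = E + C − dPW/dt = 0.92 + (2.56) − (-1.200) = 4.7 mm/day.

P ≈ 4.7 mm/day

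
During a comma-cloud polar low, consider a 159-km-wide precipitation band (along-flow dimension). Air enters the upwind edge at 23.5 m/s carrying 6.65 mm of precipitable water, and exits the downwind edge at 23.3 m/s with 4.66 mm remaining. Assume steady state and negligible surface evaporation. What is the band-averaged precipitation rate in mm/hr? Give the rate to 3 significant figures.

Column moisture flux per unit crosswind length is F = V × PW.
Inflow: F_in = 23.5 × 6.65 = 156.275 mm·m/s
Outflow: F_out = 23.3 × 4.66 = 108.578 mm·m/s
Steady-state rate R = (F_in − F_out)/L = (156.275 − 108.578) / 159000 m = 3.000e-04 mm/s.
R = 3.000e-04 × 3600 = 1.08 mm/hr.

R ≈ 1.08 mm/hr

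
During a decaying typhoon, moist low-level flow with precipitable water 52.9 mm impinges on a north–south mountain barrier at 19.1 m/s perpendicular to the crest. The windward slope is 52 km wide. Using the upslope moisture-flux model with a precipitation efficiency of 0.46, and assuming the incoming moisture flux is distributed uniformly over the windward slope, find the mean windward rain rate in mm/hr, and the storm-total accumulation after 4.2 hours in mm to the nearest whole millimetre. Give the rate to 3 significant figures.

R ≈ 32.2 mm/hr; total ≈ 135 mm

Incoming column moisture flux per unit ridge length: F = V × PW = 19.1 × 52.9 = 1010.39 mm·m/s.
Spread over the 52 km slope with efficiency ε = 0.46: R = ε·F/W = 0.46 × 1010.39 / 52000 m = 8.938e-03 mm/s.
R = 8.938e-03 × 3600 = 32.2 mm/hr.
Over 4.2 h: total = 32.2 × 4.2 = 135.24 ≈ 135 mm.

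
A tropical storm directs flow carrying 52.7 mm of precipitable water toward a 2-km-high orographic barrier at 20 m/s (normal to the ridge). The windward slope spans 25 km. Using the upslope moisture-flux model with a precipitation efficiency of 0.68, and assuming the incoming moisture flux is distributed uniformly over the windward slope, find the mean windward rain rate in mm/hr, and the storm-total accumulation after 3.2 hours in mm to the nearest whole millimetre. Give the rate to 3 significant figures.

R ≈ 103 mm/hr; total ≈ 330 mm

Incoming column moisture flux per unit ridge length: F = V × PW = 20 × 52.7 = 1054 mm·m/s.
Spread over the 25 km slope with efficiency ε = 0.68: R = ε·F/W = 0.68 × 1054 / 25000 m = 2.867e-02 mm/s.
R = 2.867e-02 × 3600 = 103 mm/hr.
Over 3.2 h: total = 103 × 3.2 = 329.6 ≈ 330 mm.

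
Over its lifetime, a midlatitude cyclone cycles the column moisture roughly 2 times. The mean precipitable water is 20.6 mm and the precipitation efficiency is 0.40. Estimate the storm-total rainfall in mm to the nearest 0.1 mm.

Each cycle deposits ε × PW = 0.40 × 20.6 = 8.24 mm.
Over 2 cycles: 2 × 8.24 = 16.5 mm.

rainfall ≈ 16.5 mm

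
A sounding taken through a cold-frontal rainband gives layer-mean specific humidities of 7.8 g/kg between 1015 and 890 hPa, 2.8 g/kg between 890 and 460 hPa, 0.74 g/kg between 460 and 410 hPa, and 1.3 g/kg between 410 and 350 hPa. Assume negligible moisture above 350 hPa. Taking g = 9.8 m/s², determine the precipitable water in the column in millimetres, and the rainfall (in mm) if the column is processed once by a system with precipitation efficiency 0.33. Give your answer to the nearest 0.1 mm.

PW ≈ 23.4 mm; rainfall ≈ 7.7 mm

Precipitable water is the column-integrated vapour mass per unit area: PW = (1/g) Σ q̄ Δp, with q in kg/kg and Δp in Pa (1 kg/m² of water = 1 mm).
Layer 1015–890 hPa: Δp = 125 hPa = 12500 Pa, q̄ = 0.0078 kg/kg → 0.0078 × 12500 / 9.8 = 9.95 mm
Layer 890–460 hPa: Δp = 430 hPa = 43000 Pa, q̄ = 0.0028 kg/kg → 0.0028 × 43000 / 9.8 = 12.29 mm
Layer 460–410 hPa: Δp = 50 hPa = 5000 Pa, q̄ = 0.00074 kg/kg → 0.00074 × 5000 / 9.8 = 0.38 mm
Layer 410–350 hPa: Δp = 60 hPa = 6000 Pa, q̄ = 0.0013 kg/kg → 0.0013 × 6000 / 9.8 = 0.80 mm
PW = 9.95 + 12.29 + 0.38 + 0.80 = 23.42 ≈ 23.4 mm.
Rainfall = ε × PW = 0.33 × 23.4 = 7.7 mm.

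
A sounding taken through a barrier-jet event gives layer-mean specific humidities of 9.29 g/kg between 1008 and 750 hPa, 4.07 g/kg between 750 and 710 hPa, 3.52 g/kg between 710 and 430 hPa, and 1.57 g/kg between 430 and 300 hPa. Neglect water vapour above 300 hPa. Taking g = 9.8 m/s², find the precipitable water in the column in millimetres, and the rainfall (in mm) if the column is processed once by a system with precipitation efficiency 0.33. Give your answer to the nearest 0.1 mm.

Precipitable water is the column-integrated vapour mass per unit area: PW = (1/g) Σ q̄ Δp, with q in kg/kg and Δp in Pa (1 kg/m² of water = 1 mm).
Layer 1008–750 hPa: Δp = 258 hPa = 25800 Pa, q̄ = 0.00929 kg/kg → 0.00929 × 25800 / 9.8 = 24.46 mm
Layer 750–710 hPa: Δp = 40 hPa = 4000 Pa, q̄ = 0.00407 kg/kg → 0.00407 × 4000 / 9.8 = 1.66 mm
Layer 710–430 hPa: Δp = 280 hPa = 28000 Pa, q̄ = 0.00352 kg/kg → 0.00352 × 28000 / 9.8 = 10.06 mm
Layer 430–300 hPa: Δp = 130 hPa = 13000 Pa, q̄ = 0.00157 kg/kg → 0.00157 × 13000 / 9.8 = 2.08 mm
PW = 24.46 + 1.66 + 10.06 + 2.08 = 38.26 ≈ 38.3 mm.
Rainfall = ε × PW = 0.33 × 38.3 = 12.6 mm.

PW ≈ 38.3 mm; rainfall ≈ 12.6 mm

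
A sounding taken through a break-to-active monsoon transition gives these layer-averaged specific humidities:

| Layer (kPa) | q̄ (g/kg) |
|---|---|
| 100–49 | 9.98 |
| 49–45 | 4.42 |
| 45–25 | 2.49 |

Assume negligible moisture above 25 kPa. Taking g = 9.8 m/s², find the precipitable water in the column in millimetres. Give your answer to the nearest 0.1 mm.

Precipitable water is the column-integrated vapour mass per unit area: PW = (1/g) Σ q̄ Δp, with q in kg/kg and Δp in Pa (1 kg/m² of water = 1 mm).
Layer 100–49 kPa: Δp = 510 hPa = 51000 Pa, q̄ = 0.00998 kg/kg → 0.00998 × 51000 / 9.8 = 51.94 mm
Layer 49–45 kPa: Δp = 40 hPa = 4000 Pa, q̄ = 0.00442 kg/kg → 0.00442 × 4000 / 9.8 = 1.80 mm
Layer 45–25 kPa: Δp = 200 hPa = 20000 Pa, q̄ = 0.00249 kg/kg → 0.00249 × 20000 / 9.8 = 5.08 mm
PW = 51.94 + 1.80 + 5.08 = 58.82 ≈ 58.8 mm.

PW ≈ 58.8 mm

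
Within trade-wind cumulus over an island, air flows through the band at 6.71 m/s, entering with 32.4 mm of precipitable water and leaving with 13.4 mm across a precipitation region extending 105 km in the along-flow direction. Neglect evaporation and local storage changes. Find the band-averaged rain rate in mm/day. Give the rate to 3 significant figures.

R ≈ 105 mm/day

Column moisture flux per unit crosswind length is F = V × PW.
Inflow: F_in = 6.71 × 32.4 = 217.404 mm·m/s
Outflow: F_out = 6.71 × 13.4 = 89.914 mm·m/s
Steady-state rate R = (F_in − F_out)/L = (217.404 − 89.914) / 105000 m = 1.214e-03 mm/s.
R = 1.214e-03 × 3600 × 24 = 105 mm/day.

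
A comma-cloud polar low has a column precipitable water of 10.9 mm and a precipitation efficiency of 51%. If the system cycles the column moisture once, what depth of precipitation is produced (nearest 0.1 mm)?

precipitation ≈ 5.6 mm

Precipitation = ε × PW = 0.51 × 10.9 = 5.6 mm.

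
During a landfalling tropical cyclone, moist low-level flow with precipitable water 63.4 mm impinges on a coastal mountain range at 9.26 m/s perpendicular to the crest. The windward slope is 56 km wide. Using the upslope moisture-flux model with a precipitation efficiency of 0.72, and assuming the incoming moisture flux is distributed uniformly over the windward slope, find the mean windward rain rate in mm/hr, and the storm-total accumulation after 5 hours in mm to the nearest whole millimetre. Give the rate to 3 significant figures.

R ≈ 27.2 mm/hr; total ≈ 136 mm

Incoming column moisture flux per unit ridge length: F = V × PW = 9.26 × 63.4 = 587.084 mm·m/s.
Spread over the 56 km slope with efficiency ε = 0.72: R = ε·F/W = 0.72 × 587.084 / 56000 m = 7.548e-03 mm/s.
R = 7.548e-03 × 3600 = 27.2 mm/hr.
Over 5 h: total = 27.2 × 5 = 136 mm.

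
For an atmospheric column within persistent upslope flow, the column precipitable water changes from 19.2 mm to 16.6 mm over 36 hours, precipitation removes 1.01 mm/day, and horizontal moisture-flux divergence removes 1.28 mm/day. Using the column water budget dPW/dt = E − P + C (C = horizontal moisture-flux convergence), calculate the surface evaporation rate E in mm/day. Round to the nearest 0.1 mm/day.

E ≈ 0.6 mm/day

dPW/dt = (16.6 − 19.2) mm / (36/24 day) = -1.733 mm/day.
E = dPW/dt + P − C = (-1.733) + 1.01 − (-1.28) = 0.6 mm/day.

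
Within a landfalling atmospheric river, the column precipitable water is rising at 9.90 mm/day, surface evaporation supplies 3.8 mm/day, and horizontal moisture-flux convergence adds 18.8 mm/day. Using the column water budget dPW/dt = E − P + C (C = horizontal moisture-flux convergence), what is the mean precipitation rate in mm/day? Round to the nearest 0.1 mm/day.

P ≈ 12.7 mm/day

dPW/dt = +9.90 mm/day.
P = E + C − dPW/dt = 3.8 + (18.8) − (+9.90) = 12.7 mm/day.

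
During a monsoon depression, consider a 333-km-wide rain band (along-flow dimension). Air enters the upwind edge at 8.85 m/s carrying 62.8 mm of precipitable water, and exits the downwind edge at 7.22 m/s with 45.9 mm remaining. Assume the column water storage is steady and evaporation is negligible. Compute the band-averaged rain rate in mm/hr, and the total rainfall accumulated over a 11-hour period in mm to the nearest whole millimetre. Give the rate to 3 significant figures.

Column moisture flux per unit crosswind length is F = V × PW.
Inflow: F_in = 8.85 × 62.8 = 555.78 mm·m/s
Outflow: F_out = 7.22 × 45.9 = 331.398 mm·m/s
Steady-state rate R = (F_in − F_out)/L = (555.78 − 331.398) / 333000 m = 6.738e-04 mm/s.
R = 6.738e-04 × 3600 = 2.43 mm/hr.
Over 11 h: total = 2.43 × 11 = 26.73 ≈ 27 mm.

R ≈ 2.43 mm/hr; total ≈ 27 mm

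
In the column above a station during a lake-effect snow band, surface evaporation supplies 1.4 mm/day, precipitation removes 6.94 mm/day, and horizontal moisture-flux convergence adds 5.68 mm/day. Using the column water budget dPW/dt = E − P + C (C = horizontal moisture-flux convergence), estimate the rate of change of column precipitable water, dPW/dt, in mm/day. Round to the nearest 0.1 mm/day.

dPW/dt = E − P + C = 1.4 − 6.94 + (5.68) = 0.1 mm/day.

dPW/dt ≈ 0.1 mm/day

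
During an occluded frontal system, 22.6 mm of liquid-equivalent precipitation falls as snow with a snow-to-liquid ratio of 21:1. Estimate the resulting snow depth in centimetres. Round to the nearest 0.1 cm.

snow depth ≈ 47.5 cm

Snow depth = liquid × ratio = 22.6 mm × 21 = 474.6 mm = 47.5 cm.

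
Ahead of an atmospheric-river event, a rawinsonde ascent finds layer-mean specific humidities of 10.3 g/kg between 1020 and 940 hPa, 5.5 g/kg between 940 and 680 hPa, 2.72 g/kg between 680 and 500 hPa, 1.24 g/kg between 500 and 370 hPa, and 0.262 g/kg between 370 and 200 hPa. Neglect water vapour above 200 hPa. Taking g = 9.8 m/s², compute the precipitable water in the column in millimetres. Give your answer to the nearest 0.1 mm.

PW ≈ 30.1 mm

Precipitable water is the column-integrated vapour mass per unit area: PW = (1/g) Σ q̄ Δp, with q in kg/kg and Δp in Pa (1 kg/m² of water = 1 mm).
Layer 1020–940 hPa: Δp = 80 hPa = 8000 Pa, q̄ = 0.0103 kg/kg → 0.0103 × 8000 / 9.8 = 8.41 mm
Layer 940–680 hPa: Δp = 260 hPa = 26000 Pa, q̄ = 0.0055 kg/kg → 0.0055 × 26000 / 9.8 = 14.59 mm
Layer 680–500 hPa: Δp = 180 hPa = 18000 Pa, q̄ = 0.00272 kg/kg → 0.00272 × 18000 / 9.8 = 5.00 mm
Layer 500–370 hPa: Δp = 130 hPa = 13000 Pa, q̄ = 0.00124 kg/kg → 0.00124 × 13000 / 9.8 = 1.64 mm
Layer 370–200 hPa: Δp = 170 hPa = 17000 Pa, q̄ = 0.000262 kg/kg → 0.000262 × 17000 / 9.8 = 0.45 mm
PW = 8.41 + 14.59 + 5.00 + 1.64 + 0.45 = 30.09 ≈ 30.1 mm.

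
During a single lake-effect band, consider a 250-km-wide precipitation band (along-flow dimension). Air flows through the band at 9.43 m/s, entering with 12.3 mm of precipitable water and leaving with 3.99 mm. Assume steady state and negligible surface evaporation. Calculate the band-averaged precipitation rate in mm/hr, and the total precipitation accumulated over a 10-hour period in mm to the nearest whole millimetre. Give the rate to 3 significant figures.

Column moisture flux per unit crosswind length is F = V × PW.
Inflow: F_in = 9.43 × 12.3 = 115.989 mm·m/s
Outflow: F_out = 9.43 × 3.99 = 37.6257 mm·m/s
Steady-state rate R = (F_in − F_out)/L = (115.989 − 37.6257) / 250000 m = 3.135e-04 mm/s.
R = 3.135e-04 × 3600 = 1.13 mm/hr.
Over 10 h: total = 1.13 × 10 = 11.3 ≈ 11 mm.

R ≈ 1.13 mm/hr; total ≈ 11 mm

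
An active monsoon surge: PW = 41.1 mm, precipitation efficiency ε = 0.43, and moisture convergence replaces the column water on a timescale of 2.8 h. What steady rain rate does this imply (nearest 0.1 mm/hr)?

R ≈ 6.3 mm/hr

Each overturning extracts ε × PW = 0.43 × 41.1 = 17.673 mm.
Rate = ε·PW / τ = 17.673 / 2.8 h = 6.3 mm/hr.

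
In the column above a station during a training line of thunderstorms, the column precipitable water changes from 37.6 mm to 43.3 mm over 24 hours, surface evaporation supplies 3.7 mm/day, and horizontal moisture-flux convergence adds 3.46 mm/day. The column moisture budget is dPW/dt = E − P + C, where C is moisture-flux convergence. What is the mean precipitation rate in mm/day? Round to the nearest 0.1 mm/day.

P ≈ 1.5 mm/day

dPW/dt = (43.3 − 37.6) mm / (24/24 day) = +5.700 mm/day.
P = E + C − dPW/dt = 3.7 + (3.46) − (+5.700) = 1.5 mm/day.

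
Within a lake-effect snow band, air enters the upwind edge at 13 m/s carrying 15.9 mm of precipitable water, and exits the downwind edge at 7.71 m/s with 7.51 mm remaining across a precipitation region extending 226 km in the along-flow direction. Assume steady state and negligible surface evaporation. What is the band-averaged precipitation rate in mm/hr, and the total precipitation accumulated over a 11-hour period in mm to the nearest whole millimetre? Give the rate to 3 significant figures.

Column moisture flux per unit crosswind length is F = V × PW.
Inflow: F_in = 13 × 15.9 = 206.7 mm·m/s
Outflow: F_out = 7.71 × 7.51 = 57.9021 mm·m/s
Steady-state rate R = (F_in − F_out)/L = (206.7 − 57.9021) / 226000 m = 6.584e-04 mm/s.
R = 6.584e-04 × 3600 = 2.37 mm/hr.
Over 11 h: total = 2.37 × 11 = 26.07 ≈ 26 mm.

R ≈ 2.37 mm/hr; total ≈ 26 mm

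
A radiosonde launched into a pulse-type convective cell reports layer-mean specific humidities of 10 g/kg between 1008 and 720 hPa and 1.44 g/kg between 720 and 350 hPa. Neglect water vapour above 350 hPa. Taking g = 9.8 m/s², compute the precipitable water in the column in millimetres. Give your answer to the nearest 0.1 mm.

PW ≈ 34.8 mm

Precipitable water is the column-integrated vapour mass per unit area: PW = (1/g) Σ q̄ Δp, with q in kg/kg and Δp in Pa (1 kg/m² of water = 1 mm).
Layer 1008–720 hPa: Δp = 288 hPa = 28800 Pa, q̄ = 0.01 kg/kg → 0.01 × 28800 / 9.8 = 29.39 mm
Layer 720–350 hPa: Δp = 370 hPa = 37000 Pa, q̄ = 0.00144 kg/kg → 0.00144 × 37000 / 9.8 = 5.44 mm
PW = 29.39 + 5.44 = 34.83 ≈ 34.8 mm.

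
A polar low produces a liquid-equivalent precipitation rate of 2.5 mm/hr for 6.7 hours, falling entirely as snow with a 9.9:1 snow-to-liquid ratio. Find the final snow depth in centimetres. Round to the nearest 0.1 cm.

Liquid-equivalent depth = 2.5 × 6.7 = 16.75 mm.
Snow depth = 16.75 mm × 9.9 = 165.825 mm = 16.6 cm.

snow depth ≈ 16.6 cm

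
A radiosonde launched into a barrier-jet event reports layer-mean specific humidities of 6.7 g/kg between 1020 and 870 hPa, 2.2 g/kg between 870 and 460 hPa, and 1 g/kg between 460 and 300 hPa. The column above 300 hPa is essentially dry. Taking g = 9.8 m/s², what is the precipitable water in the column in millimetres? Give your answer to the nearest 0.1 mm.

Precipitable water is the column-integrated vapour mass per unit area: PW = (1/g) Σ q̄ Δp, with q in kg/kg and Δp in Pa (1 kg/m² of water = 1 mm).
Layer 1020–870 hPa: Δp = 150 hPa = 15000 Pa, q̄ = 0.0067 kg/kg → 0.0067 × 15000 / 9.8 = 10.26 mm
Layer 870–460 hPa: Δp = 410 hPa = 41000 Pa, q̄ = 0.0022 kg/kg → 0.0022 × 41000 / 9.8 = 9.20 mm
Layer 460–300 hPa: Δp = 160 hPa = 16000 Pa, q̄ = 0.001 kg/kg → 0.001 × 16000 / 9.8 = 1.63 mm
PW = 10.26 + 9.20 + 1.63 = 21.09 ≈ 21.1 mm.

PW ≈ 21.1 mm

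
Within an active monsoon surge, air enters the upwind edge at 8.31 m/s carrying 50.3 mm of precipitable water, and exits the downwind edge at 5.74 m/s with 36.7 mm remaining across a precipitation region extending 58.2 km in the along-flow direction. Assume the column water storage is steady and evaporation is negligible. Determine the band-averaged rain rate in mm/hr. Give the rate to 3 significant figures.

Column moisture flux per unit crosswind length is F = V × PW.
Inflow: F_in = 8.31 × 50.3 = 417.993 mm·m/s
Outflow: F_out = 5.74 × 36.7 = 210.658 mm·m/s
Steady-state rate R = (F_in − F_out)/L = (417.993 − 210.658) / 58200 m = 3.562e-03 mm/s.
R = 3.562e-03 × 3600 = 12.8 mm/hr.

R ≈ 12.8 mm/hr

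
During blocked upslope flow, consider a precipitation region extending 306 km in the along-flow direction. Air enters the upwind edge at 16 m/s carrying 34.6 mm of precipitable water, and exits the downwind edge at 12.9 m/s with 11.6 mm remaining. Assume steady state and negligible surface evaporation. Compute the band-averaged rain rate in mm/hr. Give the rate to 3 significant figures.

R ≈ 4.75 mm/hr

Column moisture flux per unit crosswind length is F = V × PW.
Inflow: F_in = 16 × 34.6 = 553.6 mm·m/s
Outflow: F_out = 12.9 × 11.6 = 149.64 mm·m/s
Steady-state rate R = (F_in − F_out)/L = (553.6 − 149.64) / 306000 m = 1.320e-03 mm/s.
R = 1.320e-03 × 3600 = 4.75 mm/hr.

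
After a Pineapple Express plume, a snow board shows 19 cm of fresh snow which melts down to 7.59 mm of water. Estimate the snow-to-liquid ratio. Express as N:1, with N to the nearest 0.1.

ratio ≈ 25.0

Ratio = snow depth / SWE = 190 mm / 7.59 mm = 25.0, i.e. 25.0:1.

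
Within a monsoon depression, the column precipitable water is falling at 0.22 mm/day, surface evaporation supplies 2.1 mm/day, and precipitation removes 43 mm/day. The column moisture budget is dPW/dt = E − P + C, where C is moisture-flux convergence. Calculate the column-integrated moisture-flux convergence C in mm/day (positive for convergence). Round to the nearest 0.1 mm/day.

C ≈ 40.7 mm/day

dPW/dt = -0.22 mm/day.
C = dPW/dt − E + P = (-0.22) − 2.1 + 43 = 40.7 mm/day.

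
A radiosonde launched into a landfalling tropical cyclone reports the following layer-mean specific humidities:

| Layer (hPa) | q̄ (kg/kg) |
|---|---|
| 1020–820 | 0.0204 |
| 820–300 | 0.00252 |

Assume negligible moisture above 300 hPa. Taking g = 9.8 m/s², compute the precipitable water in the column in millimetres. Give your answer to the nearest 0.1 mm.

Precipitable water is the column-integrated vapour mass per unit area: PW = (1/g) Σ q̄ Δp, with q in kg/kg and Δp in Pa (1 kg/m² of water = 1 mm).
Layer 1020–820 hPa: Δp = 200 hPa = 20000 Pa, q̄ = 0.0204 kg/kg → 0.0204 × 20000 / 9.8 = 41.63 mm
Layer 820–300 hPa: Δp = 520 hPa = 52000 Pa, q̄ = 0.00252 kg/kg → 0.00252 × 52000 / 9.8 = 13.37 mm
PW = 41.63 + 13.37 = 55.00 ≈ 55.0 mm.

PW ≈ 55.0 mm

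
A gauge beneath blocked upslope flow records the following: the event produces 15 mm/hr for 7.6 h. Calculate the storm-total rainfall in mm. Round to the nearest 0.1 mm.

total ≈ 114.0 mm

Total = Σ Rᵢ Δtᵢ = 15 × 7.6
      = 114 = 114.0 mm.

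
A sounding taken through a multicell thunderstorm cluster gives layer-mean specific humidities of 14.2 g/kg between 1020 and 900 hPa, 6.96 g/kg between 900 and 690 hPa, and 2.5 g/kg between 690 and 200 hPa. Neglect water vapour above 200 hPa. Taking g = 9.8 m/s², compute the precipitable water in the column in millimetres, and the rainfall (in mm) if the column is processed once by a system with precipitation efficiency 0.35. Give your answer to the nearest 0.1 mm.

Precipitable water is the column-integrated vapour mass per unit area: PW = (1/g) Σ q̄ Δp, with q in kg/kg and Δp in Pa (1 kg/m² of water = 1 mm).
Layer 1020–900 hPa: Δp = 120 hPa = 12000 Pa, q̄ = 0.0142 kg/kg → 0.0142 × 12000 / 9.8 = 17.39 mm
Layer 900–690 hPa: Δp = 210 hPa = 21000 Pa, q̄ = 0.00696 kg/kg → 0.00696 × 21000 / 9.8 = 14.91 mm
Layer 690–200 hPa: Δp = 490 hPa = 49000 Pa, q̄ = 0.0025 kg/kg → 0.0025 × 49000 / 9.8 = 12.50 mm
PW = 17.39 + 14.91 + 12.50 = 44.80 ≈ 44.8 mm.
Rainfall = ε × PW = 0.35 × 44.8 = 15.7 mm.

PW ≈ 44.8 mm; rainfall ≈ 15.7 mm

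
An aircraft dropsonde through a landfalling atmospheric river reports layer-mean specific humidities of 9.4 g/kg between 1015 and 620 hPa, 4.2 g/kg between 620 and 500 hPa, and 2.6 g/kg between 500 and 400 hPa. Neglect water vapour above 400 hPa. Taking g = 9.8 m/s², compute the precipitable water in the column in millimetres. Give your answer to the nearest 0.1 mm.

PW ≈ 45.7 mm

Precipitable water is the column-integrated vapour mass per unit area: PW = (1/g) Σ q̄ Δp, with q in kg/kg and Δp in Pa (1 kg/m² of water = 1 mm).
Layer 1015–620 hPa: Δp = 395 hPa = 39500 Pa, q̄ = 0.0094 kg/kg → 0.0094 × 39500 / 9.8 = 37.89 mm
Layer 620–500 hPa: Δp = 120 hPa = 12000 Pa, q̄ = 0.0042 kg/kg → 0.0042 × 12000 / 9.8 = 5.14 mm
Layer 500–400 hPa: Δp = 100 hPa = 10000 Pa, q̄ = 0.0026 kg/kg → 0.0026 × 10000 / 9.8 = 2.65 mm
PW = 37.89 + 5.14 + 2.65 = 45.68 ≈ 45.7 mm.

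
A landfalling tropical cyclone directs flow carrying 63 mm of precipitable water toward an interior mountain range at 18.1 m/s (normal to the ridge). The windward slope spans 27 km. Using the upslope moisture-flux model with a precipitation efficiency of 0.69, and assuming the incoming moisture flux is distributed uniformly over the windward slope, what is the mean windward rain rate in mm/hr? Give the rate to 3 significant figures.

Incoming column moisture flux per unit ridge length: F = V × PW = 18.1 × 63 = 1140.3 mm·m/s.
Spread over the 27 km slope with efficiency ε = 0.69: R = ε·F/W = 0.69 × 1140.3 / 27000 m = 2.914e-02 mm/s.
R = 2.914e-02 × 3600 = 105 mm/hr.

R ≈ 105 mm/hr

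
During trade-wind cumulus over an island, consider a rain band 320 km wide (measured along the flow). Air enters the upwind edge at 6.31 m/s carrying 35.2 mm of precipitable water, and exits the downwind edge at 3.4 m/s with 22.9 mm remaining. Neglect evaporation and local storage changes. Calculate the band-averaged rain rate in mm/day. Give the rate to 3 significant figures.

Column moisture flux per unit crosswind length is F = V × PW.
Inflow: F_in = 6.31 × 35.2 = 222.112 mm·m/s
Outflow: F_out = 3.4 × 22.9 = 77.86 mm·m/s
Steady-state rate R = (F_in − F_out)/L = (222.112 − 77.86) / 320000 m = 4.508e-04 mm/s.
R = 4.508e-04 × 3600 × 24 = 38.9 mm/day.

R ≈ 38.9 mm/day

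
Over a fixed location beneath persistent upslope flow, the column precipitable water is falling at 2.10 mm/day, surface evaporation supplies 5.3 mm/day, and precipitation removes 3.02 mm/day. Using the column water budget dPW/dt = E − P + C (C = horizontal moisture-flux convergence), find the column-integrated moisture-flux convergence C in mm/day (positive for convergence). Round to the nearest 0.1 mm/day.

dPW/dt = -2.10 mm/day.
C = dPW/dt − E + P = (-2.10) − 5.3 + 3.02 = -4.4 mm/day.

C ≈ -4.4 mm/day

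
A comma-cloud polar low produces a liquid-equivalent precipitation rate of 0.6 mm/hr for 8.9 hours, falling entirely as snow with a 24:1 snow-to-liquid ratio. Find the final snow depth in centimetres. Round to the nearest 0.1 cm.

Liquid-equivalent depth = 0.6 × 8.9 = 5.34 mm.
Snow depth = 5.34 mm × 24 = 128.16 mm = 12.8 cm.

snow depth ≈ 12.8 cm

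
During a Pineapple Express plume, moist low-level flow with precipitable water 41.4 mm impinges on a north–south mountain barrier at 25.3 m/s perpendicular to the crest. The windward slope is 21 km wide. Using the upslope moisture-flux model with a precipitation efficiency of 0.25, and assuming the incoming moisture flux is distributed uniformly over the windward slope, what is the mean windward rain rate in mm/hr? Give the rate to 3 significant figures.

Incoming column moisture flux per unit ridge length: F = V × PW = 25.3 × 41.4 = 1047.42 mm·m/s.
Spread over the 21 km slope with efficiency ε = 0.25: R = ε·F/W = 0.25 × 1047.42 / 21000 m = 1.247e-02 mm/s.
R = 1.247e-02 × 3600 = 44.9 mm/hr.

R ≈ 44.9 mm/hr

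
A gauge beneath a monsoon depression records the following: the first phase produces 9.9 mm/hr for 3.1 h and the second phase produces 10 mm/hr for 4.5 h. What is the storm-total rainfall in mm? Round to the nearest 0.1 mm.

total ≈ 75.7 mm

Total = Σ Rᵢ Δtᵢ = 9.9 × 3.1 + 10 × 4.5
      = 30.69 + 45 = 75.7 mm.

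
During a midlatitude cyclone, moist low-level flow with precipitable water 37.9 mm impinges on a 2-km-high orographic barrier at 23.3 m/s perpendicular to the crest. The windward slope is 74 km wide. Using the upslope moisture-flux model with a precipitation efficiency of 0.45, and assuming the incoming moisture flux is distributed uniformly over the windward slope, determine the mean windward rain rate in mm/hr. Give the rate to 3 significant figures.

Incoming column moisture flux per unit ridge length: F = V × PW = 23.3 × 37.9 = 883.07 mm·m/s.
Spread over the 74 km slope with efficiency ε = 0.45: R = ε·F/W = 0.45 × 883.07 / 74000 m = 5.370e-03 mm/s.
R = 5.370e-03 × 3600 = 19.3 mm/hr.

R ≈ 19.3 mm/hr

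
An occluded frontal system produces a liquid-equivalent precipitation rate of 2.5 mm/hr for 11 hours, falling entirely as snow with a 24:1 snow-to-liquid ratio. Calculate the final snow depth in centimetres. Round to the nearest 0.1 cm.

Liquid-equivalent depth = 2.5 × 11 = 27.5 mm.
Snow depth = 27.5 mm × 24 = 660 mm = 66.0 cm.

snow depth ≈ 66.0 cm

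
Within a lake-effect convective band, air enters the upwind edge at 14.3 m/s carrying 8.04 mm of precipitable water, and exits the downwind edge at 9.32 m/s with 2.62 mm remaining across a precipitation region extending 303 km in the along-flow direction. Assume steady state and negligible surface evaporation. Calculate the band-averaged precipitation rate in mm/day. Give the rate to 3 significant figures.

R ≈ 25.8 mm/day

Column moisture flux per unit crosswind length is F = V × PW.
Inflow: F_in = 14.3 × 8.04 = 114.972 mm·m/s
Outflow: F_out = 9.32 × 2.62 = 24.4184 mm·m/s
Steady-state rate R = (F_in − F_out)/L = (114.972 − 24.4184) / 303000 m = 2.989e-04 mm/s.
R = 2.989e-04 × 3600 × 24 = 25.8 mm/day.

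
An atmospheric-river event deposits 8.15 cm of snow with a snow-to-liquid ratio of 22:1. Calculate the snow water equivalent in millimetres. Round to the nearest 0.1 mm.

SWE = snow depth / ratio = 8.15 cm / 22 = 0.370 cm = 3.7 mm.

SWE ≈ 3.7 mm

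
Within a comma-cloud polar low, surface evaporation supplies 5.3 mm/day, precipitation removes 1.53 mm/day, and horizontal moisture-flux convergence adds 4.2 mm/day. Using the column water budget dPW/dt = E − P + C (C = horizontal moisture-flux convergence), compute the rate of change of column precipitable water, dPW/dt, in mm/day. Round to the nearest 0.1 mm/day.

dPW/dt ≈ 8.0 mm/day

dPW/dt = E − P + C = 5.3 − 1.53 + (4.2) = 8.0 mm/day.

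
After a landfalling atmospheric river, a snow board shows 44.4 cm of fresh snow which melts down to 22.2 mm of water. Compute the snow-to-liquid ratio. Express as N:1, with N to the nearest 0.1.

ratio ≈ 20.0

Ratio = snow depth / SWE = 444 mm / 22.2 mm = 20.0, i.e. 20.0:1.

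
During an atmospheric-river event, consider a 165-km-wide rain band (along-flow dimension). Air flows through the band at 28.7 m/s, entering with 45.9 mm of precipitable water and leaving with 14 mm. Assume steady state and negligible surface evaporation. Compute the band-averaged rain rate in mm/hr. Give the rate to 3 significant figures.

R ≈ 20.0 mm/hr

Column moisture flux per unit crosswind length is F = V × PW.
Inflow: F_in = 28.7 × 45.9 = 1317.33 mm·m/s
Outflow: F_out = 28.7 × 14 = 401.8 mm·m/s
Steady-state rate R = (F_in − F_out)/L = (1317.33 − 401.8) / 165000 m = 5.549e-03 mm/s.
R = 5.549e-03 × 3600 = 20.0 mm/hr.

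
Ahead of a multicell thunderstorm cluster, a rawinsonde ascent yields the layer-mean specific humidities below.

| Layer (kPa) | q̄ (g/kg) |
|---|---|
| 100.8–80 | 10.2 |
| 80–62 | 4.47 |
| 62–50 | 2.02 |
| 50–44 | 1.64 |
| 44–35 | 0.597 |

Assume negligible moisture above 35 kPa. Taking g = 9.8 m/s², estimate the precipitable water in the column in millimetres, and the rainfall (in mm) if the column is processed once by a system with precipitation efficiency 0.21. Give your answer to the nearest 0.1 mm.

Precipitable water is the column-integrated vapour mass per unit area: PW = (1/g) Σ q̄ Δp, with q in kg/kg and Δp in Pa (1 kg/m² of water = 1 mm).
Layer 100.8–80 kPa: Δp = 208 hPa = 20800 Pa, q̄ = 0.0102 kg/kg → 0.0102 × 20800 / 9.8 = 21.65 mm
Layer 80–62 kPa: Δp = 180 hPa = 18000 Pa, q̄ = 0.00447 kg/kg → 0.00447 × 18000 / 9.8 = 8.21 mm
Layer 62–50 kPa: Δp = 120 hPa = 12000 Pa, q̄ = 0.00202 kg/kg → 0.00202 × 12000 / 9.8 = 2.47 mm
Layer 50–44 kPa: Δp = 60 hPa = 6000 Pa, q̄ = 0.00164 kg/kg → 0.00164 × 6000 / 9.8 = 1.00 mm
Layer 44–35 kPa: Δp = 90 hPa = 9000 Pa, q̄ = 0.000597 kg/kg → 0.000597 × 9000 / 9.8 = 0.55 mm
PW = 21.65 + 8.21 + 2.47 + 1.00 + 0.55 = 33.88 ≈ 33.9 mm.
Rainfall = ε × PW = 0.21 × 33.9 = 7.1 mm.

PW ≈ 33.9 mm; rainfall ≈ 7.1 mm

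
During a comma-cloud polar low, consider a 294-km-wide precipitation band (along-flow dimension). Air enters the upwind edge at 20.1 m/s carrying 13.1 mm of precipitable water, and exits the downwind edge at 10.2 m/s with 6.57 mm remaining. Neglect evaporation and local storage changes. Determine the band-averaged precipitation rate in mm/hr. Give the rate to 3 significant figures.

R ≈ 2.40 mm/hr

Column moisture flux per unit crosswind length is F = V × PW.
Inflow: F_in = 20.1 × 13.1 = 263.31 mm·m/s
Outflow: F_out = 10.2 × 6.57 = 67.014 mm·m/s
Steady-state rate R = (F_in − F_out)/L = (263.31 − 67.014) / 294000 m = 6.677e-04 mm/s.
R = 6.677e-04 × 3600 = 2.40 mm/hr.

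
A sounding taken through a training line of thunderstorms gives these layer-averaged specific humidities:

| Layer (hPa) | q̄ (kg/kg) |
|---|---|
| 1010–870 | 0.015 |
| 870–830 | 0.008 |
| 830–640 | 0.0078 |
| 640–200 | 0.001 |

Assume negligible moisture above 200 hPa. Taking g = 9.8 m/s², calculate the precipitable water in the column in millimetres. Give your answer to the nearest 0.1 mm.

PW ≈ 44.3 mm

Precipitable water is the column-integrated vapour mass per unit area: PW = (1/g) Σ q̄ Δp, with q in kg/kg and Δp in Pa (1 kg/m² of water = 1 mm).
Layer 1010–870 hPa: Δp = 140 hPa = 14000 Pa, q̄ = 0.015 kg/kg → 0.015 × 14000 / 9.8 = 21.43 mm
Layer 870–830 hPa: Δp = 40 hPa = 4000 Pa, q̄ = 0.008 kg/kg → 0.008 × 4000 / 9.8 = 3.27 mm
Layer 830–640 hPa: Δp = 190 hPa = 19000 Pa, q̄ = 0.0078 kg/kg → 0.0078 × 19000 / 9.8 = 15.12 mm
Layer 640–200 hPa: Δp = 440 hPa = 44000 Pa, q̄ = 0.001 kg/kg → 0.001 × 44000 / 9.8 = 4.49 mm
PW = 21.43 + 3.27 + 15.12 + 4.49 = 44.31 ≈ 44.3 mm.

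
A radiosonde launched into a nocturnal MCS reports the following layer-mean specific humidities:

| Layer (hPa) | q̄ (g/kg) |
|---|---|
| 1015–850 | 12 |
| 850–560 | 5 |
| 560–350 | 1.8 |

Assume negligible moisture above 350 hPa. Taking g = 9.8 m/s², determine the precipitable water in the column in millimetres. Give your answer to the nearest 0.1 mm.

PW ≈ 38.9 mm

Precipitable water is the column-integrated vapour mass per unit area: PW = (1/g) Σ q̄ Δp, with q in kg/kg and Δp in Pa (1 kg/m² of water = 1 mm).
Layer 1015–850 hPa: Δp = 165 hPa = 16500 Pa, q̄ = 0.012 kg/kg → 0.012 × 16500 / 9.8 = 20.20 mm
Layer 850–560 hPa: Δp = 290 hPa = 29000 Pa, q̄ = 0.005 kg/kg → 0.005 × 29000 / 9.8 = 14.80 mm
Layer 560–350 hPa: Δp = 210 hPa = 21000 Pa, q̄ = 0.0018 kg/kg → 0.0018 × 21000 / 9.8 = 3.86 mm
PW = 20.20 + 14.80 + 3.86 = 38.86 ≈ 38.9 mm.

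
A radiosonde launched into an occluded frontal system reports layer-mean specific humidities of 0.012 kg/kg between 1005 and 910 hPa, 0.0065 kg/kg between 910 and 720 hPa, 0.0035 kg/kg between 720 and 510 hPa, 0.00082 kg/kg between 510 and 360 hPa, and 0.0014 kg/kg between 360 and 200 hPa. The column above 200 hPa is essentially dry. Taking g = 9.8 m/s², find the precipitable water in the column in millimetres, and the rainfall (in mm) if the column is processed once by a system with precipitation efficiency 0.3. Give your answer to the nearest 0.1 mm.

PW ≈ 35.3 mm; rainfall ≈ 10.6 mm

Precipitable water is the column-integrated vapour mass per unit area: PW = (1/g) Σ q̄ Δp, with q in kg/kg and Δp in Pa (1 kg/m² of water = 1 mm).
Layer 1005–910 hPa: Δp = 95 hPa = 9500 Pa, q̄ = 0.012 kg/kg → 0.012 × 9500 / 9.8 = 11.63 mm
Layer 910–720 hPa: Δp = 190 hPa = 19000 Pa, q̄ = 0.0065 kg/kg → 0.0065 × 19000 / 9.8 = 12.60 mm
Layer 720–510 hPa: Δp = 210 hPa = 21000 Pa, q̄ = 0.0035 kg/kg → 0.0035 × 21000 / 9.8 = 7.50 mm
Layer 510–360 hPa: Δp = 150 hPa = 15000 Pa, q̄ = 0.00082 kg/kg → 0.00082 × 15000 / 9.8 = 1.26 mm
Layer 360–200 hPa: Δp = 160 hPa = 16000 Pa, q̄ = 0.0014 kg/kg → 0.0014 × 16000 / 9.8 = 2.29 mm
PW = 11.63 + 12.60 + 7.50 + 1.26 + 2.29 = 35.28 ≈ 35.3 mm.
Rainfall = ε × PW = 0.3 × 35.3 = 10.6 mm.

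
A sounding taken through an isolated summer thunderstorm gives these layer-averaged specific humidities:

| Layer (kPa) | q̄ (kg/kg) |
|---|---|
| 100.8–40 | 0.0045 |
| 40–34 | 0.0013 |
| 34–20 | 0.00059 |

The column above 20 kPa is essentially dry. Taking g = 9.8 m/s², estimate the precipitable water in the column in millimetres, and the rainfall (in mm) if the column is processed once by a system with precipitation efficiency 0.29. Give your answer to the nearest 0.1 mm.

Precipitable water is the column-integrated vapour mass per unit area: PW = (1/g) Σ q̄ Δp, with q in kg/kg and Δp in Pa (1 kg/m² of water = 1 mm).
Layer 100.8–40 kPa: Δp = 608 hPa = 60800 Pa, q̄ = 0.0045 kg/kg → 0.0045 × 60800 / 9.8 = 27.92 mm
Layer 40–34 kPa: Δp = 60 hPa = 6000 Pa, q̄ = 0.0013 kg/kg → 0.0013 × 6000 / 9.8 = 0.80 mm
Layer 34–20 kPa: Δp = 140 hPa = 14000 Pa, q̄ = 0.00059 kg/kg → 0.00059 × 14000 / 9.8 = 0.84 mm
PW = 27.92 + 0.80 + 0.84 = 29.56 ≈ 29.6 mm.
Rainfall = ε × PW = 0.29 × 29.6 = 8.6 mm.

PW ≈ 29.6 mm; rainfall ≈ 8.6 mm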